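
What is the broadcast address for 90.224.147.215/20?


Network: 90.224.144.0/20
Host bits = 12
Set all host bits to 1:
Broadcast: 90.224.159.255


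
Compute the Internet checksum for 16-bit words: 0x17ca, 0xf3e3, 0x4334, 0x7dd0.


Sum all words (with carry folding):
+ 0x17ca = 0x17ca
+ 0xf3e3 = 0x0bae
+ 0x4334 = 0x4ee2
+ 0x7dd0 = 0xccb2
One's complement: ~0xccb2
Checksum = 0x334d


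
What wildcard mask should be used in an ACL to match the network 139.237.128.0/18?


Subnet mask: 255.255.192.0
Wildcard = 255.255.255.255 - subnet mask
255 - 255 = 0
255 - 255 = 0
255 - 192 = 63
255 - 0 = 255
Wildcard: 0.0.63.255


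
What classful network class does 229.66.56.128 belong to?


First octet: 229
Binary: 11100101
1110xxxx -> Class D (224-239)
Class D (multicast), default mask N/A


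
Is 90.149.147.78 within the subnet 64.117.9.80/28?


Subnet network: 64.117.9.80
Test IP AND mask: 90.149.147.64
No, 90.149.147.78 is not in 64.117.9.80/28


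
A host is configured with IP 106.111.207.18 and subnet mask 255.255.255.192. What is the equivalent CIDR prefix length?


Binary: 11111111.11111111.11111111.11000000
Count leading 1s
Prefix: /26


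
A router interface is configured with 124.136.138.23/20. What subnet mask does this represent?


/20 means 20 network bits, 12 host bits
Binary: 11111111111111111111000000000000
Mask: 255.255.240.0


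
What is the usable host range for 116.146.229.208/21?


Network: 116.146.224.0
Broadcast: 116.146.231.255
First usable = network + 1
Last usable = broadcast - 1
Range: 116.146.224.1 to 116.146.231.254


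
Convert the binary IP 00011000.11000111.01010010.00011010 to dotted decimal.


00011000 = 24
11000111 = 199
01010010 = 82
00011010 = 26
IP: 24.199.82.26


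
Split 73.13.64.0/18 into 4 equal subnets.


New prefix = 18 + 2 = 20
Each subnet has 4096 addresses
  73.13.64.0/20
  73.13.80.0/20
  73.13.96.0/20
  73.13.112.0/20
Subnets: 73.13.64.0/20, 73.13.80.0/20, 73.13.96.0/20, 73.13.112.0/20


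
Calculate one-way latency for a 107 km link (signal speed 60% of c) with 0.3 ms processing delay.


Speed = 0.6 * 3e5 km/s = 180000 km/s
Propagation delay = 107 / 180000 = 0.0006 s = 0.5944 ms
Processing delay = 0.3 ms
Total one-way latency = 0.8944 ms


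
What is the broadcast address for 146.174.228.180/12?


Network: 146.160.0.0/12
Host bits = 20
Set all host bits to 1:
Broadcast: 146.175.255.255


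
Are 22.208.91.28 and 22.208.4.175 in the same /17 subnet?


Mask: 255.255.128.0
22.208.91.28 AND mask = 22.208.0.0
22.208.4.175 AND mask = 22.208.0.0
Yes, same subnet (22.208.0.0)


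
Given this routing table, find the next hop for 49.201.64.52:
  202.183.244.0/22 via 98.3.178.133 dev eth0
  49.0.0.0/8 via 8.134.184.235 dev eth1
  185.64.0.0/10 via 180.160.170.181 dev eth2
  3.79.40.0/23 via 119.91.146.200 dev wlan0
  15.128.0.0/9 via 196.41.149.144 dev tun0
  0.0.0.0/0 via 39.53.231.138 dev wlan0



Longest prefix match for 49.201.64.52:
  /22 202.183.244.0: no
  /8 49.0.0.0: MATCH
  /10 185.64.0.0: no
  /23 3.79.40.0: no
  /9 15.128.0.0: no
  /0 0.0.0.0: MATCH
Selected: next-hop 8.134.184.235 via eth1 (matched /8)


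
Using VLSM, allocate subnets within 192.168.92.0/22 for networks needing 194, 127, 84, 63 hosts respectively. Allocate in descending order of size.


194 hosts -> /24 (254 usable): 192.168.92.0/24
127 hosts -> /24 (254 usable): 192.168.93.0/24
84 hosts -> /25 (126 usable): 192.168.94.0/25
63 hosts -> /25 (126 usable): 192.168.94.128/25
Allocation: 192.168.92.0/24 (194 hosts, 254 usable); 192.168.93.0/24 (127 hosts, 254 usable); 192.168.94.0/25 (84 hosts, 126 usable); 192.168.94.128/25 (63 hosts, 126 usable)


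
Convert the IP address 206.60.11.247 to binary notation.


206 = 11001110
60 = 00111100
11 = 00001011
247 = 11110111
Binary: 11001110.00111100.00001011.11110111


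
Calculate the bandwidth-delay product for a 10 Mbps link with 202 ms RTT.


BDP = bandwidth * RTT
= 10 Mbps * 202 ms
= 10 * 1e6 * 202 / 1000 bits
= 2020000 bits
= 252500 bytes
= 246.582 KB
BDP = 2020000 bits (252500 bytes)


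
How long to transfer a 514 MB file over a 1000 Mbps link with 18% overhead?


Effective throughput = 1000 * (1 - 18/100) = 820.0 Mbps
File size in Mb = 514 * 8 = 4112 Mb
Time = 4112 / 820.0
Time = 5.0146 seconds


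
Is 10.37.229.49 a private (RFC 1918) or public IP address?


RFC 1918 private ranges:
  10.0.0.0/8 (10.0.0.0 - 10.255.255.255)
  172.16.0.0/12 (172.16.0.0 - 172.31.255.255)
  192.168.0.0/16 (192.168.0.0 - 192.168.255.255)
Private (in 10.0.0.0/8)


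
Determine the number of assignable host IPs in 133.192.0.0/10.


Host bits = 32 - 10 = 22
Total addresses = 2^22 = 4194304
Usable = total - 2 (network and broadcast)
Usable hosts: 4194302


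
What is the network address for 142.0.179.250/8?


IP:   10001110.00000000.10110011.11111010
Mask: 11111111.00000000.00000000.00000000
AND operation:
Net:  10001110.00000000.00000000.00000000
Network: 142.0.0.0/8


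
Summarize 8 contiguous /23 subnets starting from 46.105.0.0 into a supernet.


Original prefix: /23
Number of subnets: 8 = 2^3
New prefix = 23 - 3 = 20
Supernet: 46.105.0.0/20


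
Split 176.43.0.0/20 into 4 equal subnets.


New prefix = 20 + 2 = 22
Each subnet has 1024 addresses
  176.43.0.0/22
  176.43.4.0/22
  176.43.8.0/22
  176.43.12.0/22
Subnets: 176.43.0.0/22, 176.43.4.0/22, 176.43.8.0/22, 176.43.12.0/22


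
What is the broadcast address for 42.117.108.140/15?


Network: 42.116.0.0/15
Host bits = 17
Set all host bits to 1:
Broadcast: 42.117.255.255


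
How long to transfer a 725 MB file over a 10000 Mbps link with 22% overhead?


Effective throughput = 10000 * (1 - 22/100) = 7800 Mbps
File size in Mb = 725 * 8 = 5800 Mb
Time = 5800 / 7800
Time = 0.7436 seconds


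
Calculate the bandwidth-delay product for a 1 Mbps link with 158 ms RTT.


BDP = bandwidth * RTT
= 1 Mbps * 158 ms
= 1 * 1e6 * 158 / 1000 bits
= 158000 bits
= 19750 bytes
= 19.2871 KB
BDP = 158000 bits (19750 bytes)


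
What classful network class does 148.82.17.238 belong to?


First octet: 148
Binary: 10010100
10xxxxxx -> Class B (128-191)
Class B, default mask 255.255.0.0 (/16)


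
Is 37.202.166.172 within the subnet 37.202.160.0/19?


Subnet network: 37.202.160.0
Test IP AND mask: 37.202.160.0
Yes, 37.202.166.172 is in 37.202.160.0/19


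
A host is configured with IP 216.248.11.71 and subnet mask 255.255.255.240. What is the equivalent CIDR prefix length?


Binary: 11111111.11111111.11111111.11110000
Count leading 1s
Prefix: /28


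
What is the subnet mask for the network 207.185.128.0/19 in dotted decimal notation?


/19 means 19 network bits, 13 host bits
Binary: 11111111111111111110000000000000
Mask: 255.255.224.0


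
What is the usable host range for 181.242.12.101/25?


Network: 181.242.12.0
Broadcast: 181.242.12.127
First usable = network + 1
Last usable = broadcast - 1
Range: 181.242.12.1 to 181.242.12.126


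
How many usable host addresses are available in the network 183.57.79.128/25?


Host bits = 32 - 25 = 7
Total addresses = 2^7 = 128
Usable = total - 2 (network and broadcast)
Usable hosts: 126


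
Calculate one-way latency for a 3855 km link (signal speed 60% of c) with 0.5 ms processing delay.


Speed = 0.6 * 3e5 km/s = 180000 km/s
Propagation delay = 3855 / 180000 = 0.0214 s = 21.4167 ms
Processing delay = 0.5 ms
Total one-way latency = 21.9167 ms


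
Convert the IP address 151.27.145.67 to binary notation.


151 = 10010111
27 = 00011011
145 = 10010001
67 = 01000011
Binary: 10010111.00011011.10010001.01000011


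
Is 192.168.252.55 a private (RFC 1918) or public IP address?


RFC 1918 private ranges:
  10.0.0.0/8 (10.0.0.0 - 10.255.255.255)
  172.16.0.0/12 (172.16.0.0 - 172.31.255.255)
  192.168.0.0/16 (192.168.0.0 - 192.168.255.255)
Private (in 192.168.0.0/16)


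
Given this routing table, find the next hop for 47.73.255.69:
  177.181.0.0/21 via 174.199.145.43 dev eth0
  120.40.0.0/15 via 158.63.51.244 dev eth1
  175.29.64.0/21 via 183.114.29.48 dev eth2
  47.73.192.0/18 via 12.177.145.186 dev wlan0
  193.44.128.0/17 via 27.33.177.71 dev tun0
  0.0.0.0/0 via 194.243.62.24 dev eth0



Longest prefix match for 47.73.255.69:
  /21 177.181.0.0: no
  /15 120.40.0.0: no
  /21 175.29.64.0: no
  /18 47.73.192.0: MATCH
  /17 193.44.128.0: no
  /0 0.0.0.0: MATCH
Selected: next-hop 12.177.145.186 via wlan0 (matched /18)


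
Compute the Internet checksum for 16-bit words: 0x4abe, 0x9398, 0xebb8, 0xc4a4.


Sum all words (with carry folding):
+ 0x4abe = 0x4abe
+ 0x9398 = 0xde56
+ 0xebb8 = 0xca0f
+ 0xc4a4 = 0x8eb4
One's complement: ~0x8eb4
Checksum = 0x714b


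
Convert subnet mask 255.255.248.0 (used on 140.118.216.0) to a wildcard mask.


Subnet mask: 255.255.248.0
Wildcard = 255.255.255.255 - subnet mask
255 - 255 = 0
255 - 255 = 0
255 - 248 = 7
255 - 0 = 255
Wildcard: 0.0.7.255


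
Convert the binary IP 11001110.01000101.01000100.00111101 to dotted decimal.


11001110 = 206
01000101 = 69
01000100 = 68
00111101 = 61
IP: 206.69.68.61


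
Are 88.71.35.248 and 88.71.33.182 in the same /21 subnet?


Mask: 255.255.248.0
88.71.35.248 AND mask = 88.71.32.0
88.71.33.182 AND mask = 88.71.32.0
Yes, same subnet (88.71.32.0)


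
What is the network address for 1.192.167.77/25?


IP:   00000001.11000000.10100111.01001101
Mask: 11111111.11111111.11111111.10000000
AND operation:
Net:  00000001.11000000.10100111.00000000
Network: 1.192.167.0/25


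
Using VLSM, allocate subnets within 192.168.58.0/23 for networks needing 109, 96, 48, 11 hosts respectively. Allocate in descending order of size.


109 hosts -> /25 (126 usable): 192.168.58.0/25
96 hosts -> /25 (126 usable): 192.168.58.128/25
48 hosts -> /26 (62 usable): 192.168.59.0/26
11 hosts -> /28 (14 usable): 192.168.59.64/28
Allocation: 192.168.58.0/25 (109 hosts, 126 usable); 192.168.58.128/25 (96 hosts, 126 usable); 192.168.59.0/26 (48 hosts, 62 usable); 192.168.59.64/28 (11 hosts, 14 usable)


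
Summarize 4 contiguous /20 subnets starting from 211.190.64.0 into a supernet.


Original prefix: /20
Number of subnets: 4 = 2^2
New prefix = 20 - 2 = 18
Supernet: 211.190.64.0/18


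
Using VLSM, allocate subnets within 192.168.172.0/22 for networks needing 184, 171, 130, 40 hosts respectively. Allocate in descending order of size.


184 hosts -> /24 (254 usable): 192.168.172.0/24
171 hosts -> /24 (254 usable): 192.168.173.0/24
130 hosts -> /24 (254 usable): 192.168.174.0/24
40 hosts -> /26 (62 usable): 192.168.175.0/26
Allocation: 192.168.172.0/24 (184 hosts, 254 usable); 192.168.173.0/24 (171 hosts, 254 usable); 192.168.174.0/24 (130 hosts, 254 usable); 192.168.175.0/26 (40 hosts, 62 usable)


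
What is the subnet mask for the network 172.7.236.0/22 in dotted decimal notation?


/22 means 22 network bits, 10 host bits
Binary: 11111111111111111111110000000000
Mask: 255.255.252.0


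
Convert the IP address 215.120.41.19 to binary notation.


215 = 11010111
120 = 01111000
41 = 00101001
19 = 00010011
Binary: 11010111.01111000.00101001.00010011


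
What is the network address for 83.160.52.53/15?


IP:   01010011.10100000.00110100.00110101
Mask: 11111111.11111110.00000000.00000000
AND operation:
Net:  01010011.10100000.00000000.00000000
Network: 83.160.0.0/15


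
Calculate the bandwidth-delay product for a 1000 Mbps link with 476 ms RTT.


BDP = bandwidth * RTT
= 1000 Mbps * 476 ms
= 1000 * 1e6 * 476 / 1000 bits
= 476000000 bits
= 59500000 bytes
= 58105.4688 KB
BDP = 476000000 bits (59500000 bytes)


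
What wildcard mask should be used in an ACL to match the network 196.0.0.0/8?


Subnet mask: 255.0.0.0
Wildcard = 255.255.255.255 - subnet mask
255 - 255 = 0
255 - 0 = 255
255 - 0 = 255
255 - 0 = 255
Wildcard: 0.255.255.255


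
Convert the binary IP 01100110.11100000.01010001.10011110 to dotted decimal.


01100110 = 102
11100000 = 224
01010001 = 81
10011110 = 158
IP: 102.224.81.158


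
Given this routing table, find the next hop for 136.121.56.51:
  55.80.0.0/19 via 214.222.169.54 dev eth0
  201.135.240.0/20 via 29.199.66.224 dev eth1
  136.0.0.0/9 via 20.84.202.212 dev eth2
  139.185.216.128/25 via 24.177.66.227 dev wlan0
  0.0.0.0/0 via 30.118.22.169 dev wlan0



Longest prefix match for 136.121.56.51:
  /19 55.80.0.0: no
  /20 201.135.240.0: no
  /9 136.0.0.0: MATCH
  /25 139.185.216.128: no
  /0 0.0.0.0: MATCH
Selected: next-hop 20.84.202.212 via eth2 (matched /9)


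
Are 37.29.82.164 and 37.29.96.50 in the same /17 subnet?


Mask: 255.255.128.0
37.29.82.164 AND mask = 37.29.0.0
37.29.96.50 AND mask = 37.29.0.0
Yes, same subnet (37.29.0.0)


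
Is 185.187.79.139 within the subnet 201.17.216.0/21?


Subnet network: 201.17.216.0
Test IP AND mask: 185.187.72.0
No, 185.187.79.139 is not in 201.17.216.0/21


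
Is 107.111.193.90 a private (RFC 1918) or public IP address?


RFC 1918 private ranges:
  10.0.0.0/8 (10.0.0.0 - 10.255.255.255)
  172.16.0.0/12 (172.16.0.0 - 172.31.255.255)
  192.168.0.0/16 (192.168.0.0 - 192.168.255.255)
Public (not in any RFC 1918 range)


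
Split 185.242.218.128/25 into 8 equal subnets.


New prefix = 25 + 3 = 28
Each subnet has 16 addresses
  185.242.218.128/28
  185.242.218.144/28
  185.242.218.160/28
  185.242.218.176/28
  185.242.218.192/28
  185.242.218.208/28
  185.242.218.224/28
  185.242.218.240/28
Subnets: 185.242.218.128/28, 185.242.218.144/28, 185.242.218.160/28, 185.242.218.176/28, 185.242.218.192/28, 185.242.218.208/28, 185.242.218.224/28, 185.242.218.240/28


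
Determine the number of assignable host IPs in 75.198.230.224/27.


Host bits = 32 - 27 = 5
Total addresses = 2^5 = 32
Usable = total - 2 (network and broadcast)
Usable hosts: 30


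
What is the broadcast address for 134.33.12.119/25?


Network: 134.33.12.0/25
Host bits = 7
Set all host bits to 1:
Broadcast: 134.33.12.127


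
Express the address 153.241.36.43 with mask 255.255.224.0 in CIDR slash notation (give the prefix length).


Binary: 11111111.11111111.11100000.00000000
Count leading 1s
Prefix: /19


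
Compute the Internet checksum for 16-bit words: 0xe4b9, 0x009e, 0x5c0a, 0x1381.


Sum all words (with carry folding):
+ 0xe4b9 = 0xe4b9
+ 0x009e = 0xe557
+ 0x5c0a = 0x4162
+ 0x1381 = 0x54e3
One's complement: ~0x54e3
Checksum = 0xab1c


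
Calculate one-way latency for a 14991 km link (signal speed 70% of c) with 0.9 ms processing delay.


Speed = 0.7 * 3e5 km/s = 210000 km/s
Propagation delay = 14991 / 210000 = 0.0714 s = 71.3857 ms
Processing delay = 0.9 ms
Total one-way latency = 72.2857 ms


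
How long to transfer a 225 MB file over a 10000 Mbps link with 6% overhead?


Effective throughput = 10000 * (1 - 6/100) = 9400 Mbps
File size in Mb = 225 * 8 = 1800 Mb
Time = 1800 / 9400
Time = 0.1915 seconds


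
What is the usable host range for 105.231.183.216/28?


Network: 105.231.183.208
Broadcast: 105.231.183.223
First usable = network + 1
Last usable = broadcast - 1
Range: 105.231.183.209 to 105.231.183.222


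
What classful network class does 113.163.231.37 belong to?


First octet: 113
Binary: 01110001
0xxxxxxx -> Class A (1-126)
Class A, default mask 255.0.0.0 (/8)


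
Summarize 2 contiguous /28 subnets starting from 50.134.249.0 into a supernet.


Original prefix: /28
Number of subnets: 2 = 2^1
New prefix = 28 - 1 = 27
Supernet: 50.134.249.0/27


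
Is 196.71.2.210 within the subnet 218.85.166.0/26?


Subnet network: 218.85.166.0
Test IP AND mask: 196.71.2.192
No, 196.71.2.210 is not in 218.85.166.0/26


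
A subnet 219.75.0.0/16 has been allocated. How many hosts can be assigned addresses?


Host bits = 32 - 16 = 16
Total addresses = 2^16 = 65536
Usable = total - 2 (network and broadcast)
Usable hosts: 65534


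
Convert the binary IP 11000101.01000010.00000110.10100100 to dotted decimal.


11000101 = 197
01000010 = 66
00000110 = 6
10100100 = 164
IP: 197.66.6.164


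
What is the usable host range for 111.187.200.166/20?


Network: 111.187.192.0
Broadcast: 111.187.207.255
First usable = network + 1
Last usable = broadcast - 1
Range: 111.187.192.1 to 111.187.207.254


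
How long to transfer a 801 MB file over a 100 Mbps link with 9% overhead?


Effective throughput = 100 * (1 - 9/100) = 91 Mbps
File size in Mb = 801 * 8 = 6408 Mb
Time = 6408 / 91
Time = 70.4176 seconds


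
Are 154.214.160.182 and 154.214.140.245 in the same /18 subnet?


Mask: 255.255.192.0
154.214.160.182 AND mask = 154.214.128.0
154.214.140.245 AND mask = 154.214.128.0
Yes, same subnet (154.214.128.0)


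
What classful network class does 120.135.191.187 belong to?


First octet: 120
Binary: 01111000
0xxxxxxx -> Class A (1-126)
Class A, default mask 255.0.0.0 (/8)


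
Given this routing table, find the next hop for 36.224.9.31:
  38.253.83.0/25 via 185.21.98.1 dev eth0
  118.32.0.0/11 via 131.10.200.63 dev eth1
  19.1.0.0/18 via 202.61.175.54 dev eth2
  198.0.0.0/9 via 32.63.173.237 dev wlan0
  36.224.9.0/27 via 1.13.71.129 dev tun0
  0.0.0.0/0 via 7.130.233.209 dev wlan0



Longest prefix match for 36.224.9.31:
  /25 38.253.83.0: no
  /11 118.32.0.0: no
  /18 19.1.0.0: no
  /9 198.0.0.0: no
  /27 36.224.9.0: MATCH
  /0 0.0.0.0: MATCH
Selected: next-hop 1.13.71.129 via tun0 (matched /27)


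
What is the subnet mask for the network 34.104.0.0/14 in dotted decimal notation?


/14 means 14 network bits, 18 host bits
Binary: 11111111111111000000000000000000
Mask: 255.252.0.0


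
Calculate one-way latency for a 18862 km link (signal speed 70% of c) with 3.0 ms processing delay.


Speed = 0.7 * 3e5 km/s = 210000 km/s
Propagation delay = 18862 / 210000 = 0.0898 s = 89.819 ms
Processing delay = 3.0 ms
Total one-way latency = 92.819 ms


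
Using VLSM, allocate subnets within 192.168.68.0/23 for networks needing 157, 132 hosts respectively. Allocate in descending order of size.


157 hosts -> /24 (254 usable): 192.168.68.0/24
132 hosts -> /24 (254 usable): 192.168.69.0/24
Allocation: 192.168.68.0/24 (157 hosts, 254 usable); 192.168.69.0/24 (132 hosts, 254 usable)


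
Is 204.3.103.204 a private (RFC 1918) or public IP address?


RFC 1918 private ranges:
  10.0.0.0/8 (10.0.0.0 - 10.255.255.255)
  172.16.0.0/12 (172.16.0.0 - 172.31.255.255)
  192.168.0.0/16 (192.168.0.0 - 192.168.255.255)
Public (not in any RFC 1918 range)


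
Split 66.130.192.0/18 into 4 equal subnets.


New prefix = 18 + 2 = 20
Each subnet has 4096 addresses
  66.130.192.0/20
  66.130.208.0/20
  66.130.224.0/20
  66.130.240.0/20
Subnets: 66.130.192.0/20, 66.130.208.0/20, 66.130.224.0/20, 66.130.240.0/20


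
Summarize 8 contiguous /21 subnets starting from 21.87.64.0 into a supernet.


Original prefix: /21
Number of subnets: 8 = 2^3
New prefix = 21 - 3 = 18
Supernet: 21.87.64.0/18


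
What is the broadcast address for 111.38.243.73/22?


Network: 111.38.240.0/22
Host bits = 10
Set all host bits to 1:
Broadcast: 111.38.243.255


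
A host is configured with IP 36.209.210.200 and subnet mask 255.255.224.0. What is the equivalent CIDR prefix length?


Binary: 11111111.11111111.11100000.00000000
Count leading 1s
Prefix: /19


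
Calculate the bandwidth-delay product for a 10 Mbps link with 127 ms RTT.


BDP = bandwidth * RTT
= 10 Mbps * 127 ms
= 10 * 1e6 * 127 / 1000 bits
= 1270000 bits
= 158750 bytes
= 155.0293 KB
BDP = 1270000 bits (158750 bytes)


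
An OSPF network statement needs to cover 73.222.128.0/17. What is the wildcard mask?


Subnet mask: 255.255.128.0
Wildcard = 255.255.255.255 - subnet mask
255 - 255 = 0
255 - 255 = 0
255 - 128 = 127
255 - 0 = 255
Wildcard: 0.0.127.255


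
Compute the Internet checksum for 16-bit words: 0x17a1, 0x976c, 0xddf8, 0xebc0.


Sum all words (with carry folding):
+ 0x17a1 = 0x17a1
+ 0x976c = 0xaf0d
+ 0xddf8 = 0x8d06
+ 0xebc0 = 0x78c7
One's complement: ~0x78c7
Checksum = 0x8738


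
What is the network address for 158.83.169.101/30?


IP:   10011110.01010011.10101001.01100101
Mask: 11111111.11111111.11111111.11111100
AND operation:
Net:  10011110.01010011.10101001.01100100
Network: 158.83.169.100/30


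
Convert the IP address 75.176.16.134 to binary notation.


75 = 01001011
176 = 10110000
16 = 00010000
134 = 10000110
Binary: 01001011.10110000.00010000.10000110


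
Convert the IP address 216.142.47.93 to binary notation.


216 = 11011000
142 = 10001110
47 = 00101111
93 = 01011101
Binary: 11011000.10001110.00101111.01011101


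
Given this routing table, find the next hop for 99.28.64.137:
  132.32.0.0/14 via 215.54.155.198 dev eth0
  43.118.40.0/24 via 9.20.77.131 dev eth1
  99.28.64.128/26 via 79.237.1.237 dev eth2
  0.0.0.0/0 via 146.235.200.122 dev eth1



Longest prefix match for 99.28.64.137:
  /14 132.32.0.0: no
  /24 43.118.40.0: no
  /26 99.28.64.128: MATCH
  /0 0.0.0.0: MATCH
Selected: next-hop 79.237.1.237 via eth2 (matched /26)


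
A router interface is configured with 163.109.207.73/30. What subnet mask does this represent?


/30 means 30 network bits, 2 host bits
Binary: 11111111111111111111111111111100
Mask: 255.255.255.252


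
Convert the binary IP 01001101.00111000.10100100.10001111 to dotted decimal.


01001101 = 77
00111000 = 56
10100100 = 164
10001111 = 143
IP: 77.56.164.143


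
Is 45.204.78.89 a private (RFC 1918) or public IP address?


RFC 1918 private ranges:
  10.0.0.0/8 (10.0.0.0 - 10.255.255.255)
  172.16.0.0/12 (172.16.0.0 - 172.31.255.255)
  192.168.0.0/16 (192.168.0.0 - 192.168.255.255)
Public (not in any RFC 1918 range)


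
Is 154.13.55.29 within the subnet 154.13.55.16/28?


Subnet network: 154.13.55.16
Test IP AND mask: 154.13.55.16
Yes, 154.13.55.29 is in 154.13.55.16/28


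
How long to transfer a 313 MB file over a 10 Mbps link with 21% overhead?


Effective throughput = 10 * (1 - 21/100) = 7.9 Mbps
File size in Mb = 313 * 8 = 2504 Mb
Time = 2504 / 7.9
Time = 316.962 seconds


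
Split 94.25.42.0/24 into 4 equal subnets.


New prefix = 24 + 2 = 26
Each subnet has 64 addresses
  94.25.42.0/26
  94.25.42.64/26
  94.25.42.128/26
  94.25.42.192/26
Subnets: 94.25.42.0/26, 94.25.42.64/26, 94.25.42.128/26, 94.25.42.192/26


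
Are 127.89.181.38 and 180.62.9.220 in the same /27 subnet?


Mask: 255.255.255.224
127.89.181.38 AND mask = 127.89.181.32
180.62.9.220 AND mask = 180.62.9.192
No, different subnets (127.89.181.32 vs 180.62.9.192)


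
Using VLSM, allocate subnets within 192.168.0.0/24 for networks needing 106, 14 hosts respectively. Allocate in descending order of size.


106 hosts -> /25 (126 usable): 192.168.0.0/25
14 hosts -> /28 (14 usable): 192.168.0.128/28
Allocation: 192.168.0.0/25 (106 hosts, 126 usable); 192.168.0.128/28 (14 hosts, 14 usable)


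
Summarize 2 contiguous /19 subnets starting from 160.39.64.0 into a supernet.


Original prefix: /19
Number of subnets: 2 = 2^1
New prefix = 19 - 1 = 18
Supernet: 160.39.64.0/18


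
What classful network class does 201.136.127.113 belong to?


First octet: 201
Binary: 11001001
110xxxxx -> Class C (192-223)
Class C, default mask 255.255.255.0 (/24)


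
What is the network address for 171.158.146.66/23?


IP:   10101011.10011110.10010010.01000010
Mask: 11111111.11111111.11111110.00000000
AND operation:
Net:  10101011.10011110.10010010.00000000
Network: 171.158.146.0/23


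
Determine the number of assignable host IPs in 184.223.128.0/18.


Host bits = 32 - 18 = 14
Total addresses = 2^14 = 16384
Usable = total - 2 (network and broadcast)
Usable hosts: 16382


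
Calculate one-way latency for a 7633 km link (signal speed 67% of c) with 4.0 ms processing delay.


Speed = 0.67 * 3e5 km/s = 201000 km/s
Propagation delay = 7633 / 201000 = 0.038 s = 37.9751 ms
Processing delay = 4.0 ms
Total one-way latency = 41.9751 ms


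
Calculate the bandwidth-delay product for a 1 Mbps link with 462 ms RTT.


BDP = bandwidth * RTT
= 1 Mbps * 462 ms
= 1 * 1e6 * 462 / 1000 bits
= 462000 bits
= 57750 bytes
= 56.3965 KB
BDP = 462000 bits (57750 bytes)


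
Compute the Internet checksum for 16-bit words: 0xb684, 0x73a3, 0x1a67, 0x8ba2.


Sum all words (with carry folding):
+ 0xb684 = 0xb684
+ 0x73a3 = 0x2a28
+ 0x1a67 = 0x448f
+ 0x8ba2 = 0xd031
One's complement: ~0xd031
Checksum = 0x2fce


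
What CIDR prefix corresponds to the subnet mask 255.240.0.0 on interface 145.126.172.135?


Binary: 11111111.11110000.00000000.00000000
Count leading 1s
Prefix: /12


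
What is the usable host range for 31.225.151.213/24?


Network: 31.225.151.0
Broadcast: 31.225.151.255
First usable = network + 1
Last usable = broadcast - 1
Range: 31.225.151.1 to 31.225.151.254


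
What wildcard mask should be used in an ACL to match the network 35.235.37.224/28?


Subnet mask: 255.255.255.240
Wildcard = 255.255.255.255 - subnet mask
255 - 255 = 0
255 - 255 = 0
255 - 255 = 0
255 - 240 = 15
Wildcard: 0.0.0.15


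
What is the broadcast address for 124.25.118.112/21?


Network: 124.25.112.0/21
Host bits = 11
Set all host bits to 1:
Broadcast: 124.25.119.255


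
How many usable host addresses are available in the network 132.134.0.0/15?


Host bits = 32 - 15 = 17
Total addresses = 2^17 = 131072
Usable = total - 2 (network and broadcast)
Usable hosts: 131070


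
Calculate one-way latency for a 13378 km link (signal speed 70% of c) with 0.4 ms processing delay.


Speed = 0.7 * 3e5 km/s = 210000 km/s
Propagation delay = 13378 / 210000 = 0.0637 s = 63.7048 ms
Processing delay = 0.4 ms
Total one-way latency = 64.1048 ms


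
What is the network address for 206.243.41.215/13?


IP:   11001110.11110011.00101001.11010111
Mask: 11111111.11111000.00000000.00000000
AND operation:
Net:  11001110.11110000.00000000.00000000
Network: 206.240.0.0/13


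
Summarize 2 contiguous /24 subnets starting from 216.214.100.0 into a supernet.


Original prefix: /24
Number of subnets: 2 = 2^1
New prefix = 24 - 1 = 23
Supernet: 216.214.100.0/23


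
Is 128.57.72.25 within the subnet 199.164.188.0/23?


Subnet network: 199.164.188.0
Test IP AND mask: 128.57.72.0
No, 128.57.72.25 is not in 199.164.188.0/23


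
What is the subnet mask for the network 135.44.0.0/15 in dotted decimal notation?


/15 means 15 network bits, 17 host bits
Binary: 11111111111111100000000000000000
Mask: 255.254.0.0


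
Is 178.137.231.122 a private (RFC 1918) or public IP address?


RFC 1918 private ranges:
  10.0.0.0/8 (10.0.0.0 - 10.255.255.255)
  172.16.0.0/12 (172.16.0.0 - 172.31.255.255)
  192.168.0.0/16 (192.168.0.0 - 192.168.255.255)
Public (not in any RFC 1918 range)


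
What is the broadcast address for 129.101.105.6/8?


Network: 129.0.0.0/8
Host bits = 24
Set all host bits to 1:
Broadcast: 129.255.255.255


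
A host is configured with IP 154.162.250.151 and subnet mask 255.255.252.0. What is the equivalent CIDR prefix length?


Binary: 11111111.11111111.11111100.00000000
Count leading 1s
Prefix: /22


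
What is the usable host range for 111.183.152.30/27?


Network: 111.183.152.0
Broadcast: 111.183.152.31
First usable = network + 1
Last usable = broadcast - 1
Range: 111.183.152.1 to 111.183.152.30


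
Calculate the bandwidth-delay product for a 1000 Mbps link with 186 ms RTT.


BDP = bandwidth * RTT
= 1000 Mbps * 186 ms
= 1000 * 1e6 * 186 / 1000 bits
= 186000000 bits
= 23250000 bytes
= 22705.0781 KB
BDP = 186000000 bits (23250000 bytes)


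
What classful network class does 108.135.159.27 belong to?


First octet: 108
Binary: 01101100
0xxxxxxx -> Class A (1-126)
Class A, default mask 255.0.0.0 (/8)


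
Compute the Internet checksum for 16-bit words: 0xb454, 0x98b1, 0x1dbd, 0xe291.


Sum all words (with carry folding):
+ 0xb454 = 0xb454
+ 0x98b1 = 0x4d06
+ 0x1dbd = 0x6ac3
+ 0xe291 = 0x4d55
One's complement: ~0x4d55
Checksum = 0xb2aa


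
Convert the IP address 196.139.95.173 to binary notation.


196 = 11000100
139 = 10001011
95 = 01011111
173 = 10101101
Binary: 11000100.10001011.01011111.10101101


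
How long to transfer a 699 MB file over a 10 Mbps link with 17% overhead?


Effective throughput = 10 * (1 - 17/100) = 8.3 Mbps
File size in Mb = 699 * 8 = 5592 Mb
Time = 5592 / 8.3
Time = 673.7349 seconds


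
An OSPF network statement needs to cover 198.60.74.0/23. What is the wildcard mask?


Subnet mask: 255.255.254.0
Wildcard = 255.255.255.255 - subnet mask
255 - 255 = 0
255 - 255 = 0
255 - 254 = 1
255 - 0 = 255
Wildcard: 0.0.1.255


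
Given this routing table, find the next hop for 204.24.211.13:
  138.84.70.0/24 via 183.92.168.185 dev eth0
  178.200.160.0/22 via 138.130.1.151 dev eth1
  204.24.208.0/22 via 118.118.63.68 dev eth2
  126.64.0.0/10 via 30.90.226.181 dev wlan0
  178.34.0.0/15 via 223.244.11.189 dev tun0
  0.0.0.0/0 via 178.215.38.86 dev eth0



Longest prefix match for 204.24.211.13:
  /24 138.84.70.0: no
  /22 178.200.160.0: no
  /22 204.24.208.0: MATCH
  /10 126.64.0.0: no
  /15 178.34.0.0: no
  /0 0.0.0.0: MATCH
Selected: next-hop 118.118.63.68 via eth2 (matched /22)


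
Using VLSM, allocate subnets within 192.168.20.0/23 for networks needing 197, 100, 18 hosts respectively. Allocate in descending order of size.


197 hosts -> /24 (254 usable): 192.168.20.0/24
100 hosts -> /25 (126 usable): 192.168.21.0/25
18 hosts -> /27 (30 usable): 192.168.21.128/27
Allocation: 192.168.20.0/24 (197 hosts, 254 usable); 192.168.21.0/25 (100 hosts, 126 usable); 192.168.21.128/27 (18 hosts, 30 usable)


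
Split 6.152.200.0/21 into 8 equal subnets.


New prefix = 21 + 3 = 24
Each subnet has 256 addresses
  6.152.200.0/24
  6.152.201.0/24
  6.152.202.0/24
  6.152.203.0/24
  6.152.204.0/24
  6.152.205.0/24
  6.152.206.0/24
  6.152.207.0/24
Subnets: 6.152.200.0/24, 6.152.201.0/24, 6.152.202.0/24, 6.152.203.0/24, 6.152.204.0/24, 6.152.205.0/24, 6.152.206.0/24, 6.152.207.0/24


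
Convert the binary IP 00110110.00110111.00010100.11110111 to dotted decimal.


00110110 = 54
00110111 = 55
00010100 = 20
11110111 = 247
IP: 54.55.20.247


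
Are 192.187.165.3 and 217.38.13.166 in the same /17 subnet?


Mask: 255.255.128.0
192.187.165.3 AND mask = 192.187.128.0
217.38.13.166 AND mask = 217.38.0.0
No, different subnets (192.187.128.0 vs 217.38.0.0)


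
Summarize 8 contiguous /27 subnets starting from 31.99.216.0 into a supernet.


Original prefix: /27
Number of subnets: 8 = 2^3
New prefix = 27 - 3 = 24
Supernet: 31.99.216.0/24


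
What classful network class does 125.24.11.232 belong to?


First octet: 125
Binary: 01111101
0xxxxxxx -> Class A (1-126)
Class A, default mask 255.0.0.0 (/8)


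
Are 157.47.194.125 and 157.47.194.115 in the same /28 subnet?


Mask: 255.255.255.240
157.47.194.125 AND mask = 157.47.194.112
157.47.194.115 AND mask = 157.47.194.112
Yes, same subnet (157.47.194.112)


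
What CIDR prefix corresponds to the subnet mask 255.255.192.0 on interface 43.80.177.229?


Binary: 11111111.11111111.11000000.00000000
Count leading 1s
Prefix: /18


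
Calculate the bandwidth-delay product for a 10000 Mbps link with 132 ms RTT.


BDP = bandwidth * RTT
= 10000 Mbps * 132 ms
= 10000 * 1e6 * 132 / 1000 bits
= 1320000000 bits
= 165000000 bytes
= 161132.8125 KB
BDP = 1320000000 bits (165000000 bytes)


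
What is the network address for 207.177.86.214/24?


IP:   11001111.10110001.01010110.11010110
Mask: 11111111.11111111.11111111.00000000
AND operation:
Net:  11001111.10110001.01010110.00000000
Network: 207.177.86.0/24


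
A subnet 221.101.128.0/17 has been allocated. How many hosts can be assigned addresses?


Host bits = 32 - 17 = 15
Total addresses = 2^15 = 32768
Usable = total - 2 (network and broadcast)
Usable hosts: 32766


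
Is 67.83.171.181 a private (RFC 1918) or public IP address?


RFC 1918 private ranges:
  10.0.0.0/8 (10.0.0.0 - 10.255.255.255)
  172.16.0.0/12 (172.16.0.0 - 172.31.255.255)
  192.168.0.0/16 (192.168.0.0 - 192.168.255.255)
Public (not in any RFC 1918 range)


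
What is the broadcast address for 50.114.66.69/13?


Network: 50.112.0.0/13
Host bits = 19
Set all host bits to 1:
Broadcast: 50.119.255.255


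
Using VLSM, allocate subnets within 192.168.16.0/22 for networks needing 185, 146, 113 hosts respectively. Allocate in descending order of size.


185 hosts -> /24 (254 usable): 192.168.16.0/24
146 hosts -> /24 (254 usable): 192.168.17.0/24
113 hosts -> /25 (126 usable): 192.168.18.0/25
Allocation: 192.168.16.0/24 (185 hosts, 254 usable); 192.168.17.0/24 (146 hosts, 254 usable); 192.168.18.0/25 (113 hosts, 126 usable)


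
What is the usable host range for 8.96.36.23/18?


Network: 8.96.0.0
Broadcast: 8.96.63.255
First usable = network + 1
Last usable = broadcast - 1
Range: 8.96.0.1 to 8.96.63.254


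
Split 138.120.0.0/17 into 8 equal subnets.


New prefix = 17 + 3 = 20
Each subnet has 4096 addresses
  138.120.0.0/20
  138.120.16.0/20
  138.120.32.0/20
  138.120.48.0/20
  138.120.64.0/20
  138.120.80.0/20
  138.120.96.0/20
  138.120.112.0/20
Subnets: 138.120.0.0/20, 138.120.16.0/20, 138.120.32.0/20, 138.120.48.0/20, 138.120.64.0/20, 138.120.80.0/20, 138.120.96.0/20, 138.120.112.0/20


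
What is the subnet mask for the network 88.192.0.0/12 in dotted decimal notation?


/12 means 12 network bits, 20 host bits
Binary: 11111111111100000000000000000000
Mask: 255.240.0.0


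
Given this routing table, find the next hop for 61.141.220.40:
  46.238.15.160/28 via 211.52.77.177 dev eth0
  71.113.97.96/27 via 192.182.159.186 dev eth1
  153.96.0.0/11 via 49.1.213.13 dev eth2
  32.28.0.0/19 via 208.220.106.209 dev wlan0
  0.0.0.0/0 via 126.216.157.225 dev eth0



Longest prefix match for 61.141.220.40:
  /28 46.238.15.160: no
  /27 71.113.97.96: no
  /11 153.96.0.0: no
  /19 32.28.0.0: no
  /0 0.0.0.0: MATCH
Selected: next-hop 126.216.157.225 via eth0 (matched /0)


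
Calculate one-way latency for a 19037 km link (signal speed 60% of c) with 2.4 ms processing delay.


Speed = 0.6 * 3e5 km/s = 180000 km/s
Propagation delay = 19037 / 180000 = 0.1058 s = 105.7611 ms
Processing delay = 2.4 ms
Total one-way latency = 108.1611 ms


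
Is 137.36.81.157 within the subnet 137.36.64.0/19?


Subnet network: 137.36.64.0
Test IP AND mask: 137.36.64.0
Yes, 137.36.81.157 is in 137.36.64.0/19


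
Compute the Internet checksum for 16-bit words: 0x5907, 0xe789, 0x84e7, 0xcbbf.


Sum all words (with carry folding):
+ 0x5907 = 0x5907
+ 0xe789 = 0x4091
+ 0x84e7 = 0xc578
+ 0xcbbf = 0x9138
One's complement: ~0x9138
Checksum = 0x6ec7


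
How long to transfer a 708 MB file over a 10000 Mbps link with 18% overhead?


Effective throughput = 10000 * (1 - 18/100) = 8200 Mbps
File size in Mb = 708 * 8 = 5664 Mb
Time = 5664 / 8200
Time = 0.6907 seconds


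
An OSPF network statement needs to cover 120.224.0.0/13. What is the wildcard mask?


Subnet mask: 255.248.0.0
Wildcard = 255.255.255.255 - subnet mask
255 - 255 = 0
255 - 248 = 7
255 - 0 = 255
255 - 0 = 255
Wildcard: 0.7.255.255


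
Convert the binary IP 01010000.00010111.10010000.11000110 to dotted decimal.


01010000 = 80
00010111 = 23
10010000 = 144
11000110 = 198
IP: 80.23.144.198


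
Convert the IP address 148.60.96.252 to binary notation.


148 = 10010100
60 = 00111100
96 = 01100000
252 = 11111100
Binary: 10010100.00111100.01100000.11111100


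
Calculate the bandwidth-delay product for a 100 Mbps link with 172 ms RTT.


BDP = bandwidth * RTT
= 100 Mbps * 172 ms
= 100 * 1e6 * 172 / 1000 bits
= 17200000 bits
= 2150000 bytes
= 2099.6094 KB
BDP = 17200000 bits (2150000 bytes)


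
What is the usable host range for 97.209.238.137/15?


Network: 97.208.0.0
Broadcast: 97.209.255.255
First usable = network + 1
Last usable = broadcast - 1
Range: 97.208.0.1 to 97.209.255.254


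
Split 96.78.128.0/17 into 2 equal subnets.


New prefix = 17 + 1 = 18
Each subnet has 16384 addresses
  96.78.128.0/18
  96.78.192.0/18
Subnets: 96.78.128.0/18, 96.78.192.0/18


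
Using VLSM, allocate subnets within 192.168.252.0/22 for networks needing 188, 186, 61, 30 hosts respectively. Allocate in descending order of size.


188 hosts -> /24 (254 usable): 192.168.252.0/24
186 hosts -> /24 (254 usable): 192.168.253.0/24
61 hosts -> /26 (62 usable): 192.168.254.0/26
30 hosts -> /27 (30 usable): 192.168.254.64/27
Allocation: 192.168.252.0/24 (188 hosts, 254 usable); 192.168.253.0/24 (186 hosts, 254 usable); 192.168.254.0/26 (61 hosts, 62 usable); 192.168.254.64/27 (30 hosts, 30 usable)


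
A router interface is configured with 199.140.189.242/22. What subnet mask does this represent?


/22 means 22 network bits, 10 host bits
Binary: 11111111111111111111110000000000
Mask: 255.255.252.0


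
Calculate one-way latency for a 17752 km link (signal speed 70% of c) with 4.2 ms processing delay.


Speed = 0.7 * 3e5 km/s = 210000 km/s
Propagation delay = 17752 / 210000 = 0.0845 s = 84.5333 ms
Processing delay = 4.2 ms
Total one-way latency = 88.7333 ms


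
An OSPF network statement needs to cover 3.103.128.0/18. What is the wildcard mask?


Subnet mask: 255.255.192.0
Wildcard = 255.255.255.255 - subnet mask
255 - 255 = 0
255 - 255 = 0
255 - 192 = 63
255 - 0 = 255
Wildcard: 0.0.63.255


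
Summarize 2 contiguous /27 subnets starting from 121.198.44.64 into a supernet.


Original prefix: /27
Number of subnets: 2 = 2^1
New prefix = 27 - 1 = 26
Supernet: 121.198.44.64/26


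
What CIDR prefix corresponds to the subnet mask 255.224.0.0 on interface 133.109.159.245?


Binary: 11111111.11100000.00000000.00000000
Count leading 1s
Prefix: /11


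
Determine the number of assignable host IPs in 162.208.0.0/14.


Host bits = 32 - 14 = 18
Total addresses = 2^18 = 262144
Usable = total - 2 (network and broadcast)
Usable hosts: 262142


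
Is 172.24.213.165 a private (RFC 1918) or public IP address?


RFC 1918 private ranges:
  10.0.0.0/8 (10.0.0.0 - 10.255.255.255)
  172.16.0.0/12 (172.16.0.0 - 172.31.255.255)
  192.168.0.0/16 (192.168.0.0 - 192.168.255.255)
Private (in 172.16.0.0/12)


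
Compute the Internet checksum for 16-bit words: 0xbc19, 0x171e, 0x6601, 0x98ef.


Sum all words (with carry folding):
+ 0xbc19 = 0xbc19
+ 0x171e = 0xd337
+ 0x6601 = 0x3939
+ 0x98ef = 0xd228
One's complement: ~0xd228
Checksum = 0x2dd7


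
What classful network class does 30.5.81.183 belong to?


First octet: 30
Binary: 00011110
0xxxxxxx -> Class A (1-126)
Class A, default mask 255.0.0.0 (/8)


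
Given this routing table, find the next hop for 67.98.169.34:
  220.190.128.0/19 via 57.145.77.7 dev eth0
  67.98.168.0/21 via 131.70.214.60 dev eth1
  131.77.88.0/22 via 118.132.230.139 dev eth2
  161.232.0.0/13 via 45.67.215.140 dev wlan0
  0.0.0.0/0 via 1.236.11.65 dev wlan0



Longest prefix match for 67.98.169.34:
  /19 220.190.128.0: no
  /21 67.98.168.0: MATCH
  /22 131.77.88.0: no
  /13 161.232.0.0: no
  /0 0.0.0.0: MATCH
Selected: next-hop 131.70.214.60 via eth1 (matched /21)


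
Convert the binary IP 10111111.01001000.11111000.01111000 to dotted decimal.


10111111 = 191
01001000 = 72
11111000 = 248
01111000 = 120
IP: 191.72.248.120


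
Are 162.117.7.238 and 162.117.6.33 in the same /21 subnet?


Mask: 255.255.248.0
162.117.7.238 AND mask = 162.117.0.0
162.117.6.33 AND mask = 162.117.0.0
Yes, same subnet (162.117.0.0)


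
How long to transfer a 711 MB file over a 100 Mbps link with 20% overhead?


Effective throughput = 100 * (1 - 20/100) = 80 Mbps
File size in Mb = 711 * 8 = 5688 Mb
Time = 5688 / 80
Time = 71.1 seconds


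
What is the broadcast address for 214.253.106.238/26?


Network: 214.253.106.192/26
Host bits = 6
Set all host bits to 1:
Broadcast: 214.253.106.255


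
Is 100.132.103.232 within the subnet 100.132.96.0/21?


Subnet network: 100.132.96.0
Test IP AND mask: 100.132.96.0
Yes, 100.132.103.232 is in 100.132.96.0/21
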